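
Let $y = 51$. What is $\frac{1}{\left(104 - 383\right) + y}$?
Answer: $- \frac{1}{228} \approx -0.004386$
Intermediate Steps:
$\frac{1}{\left(104 - 383\right) + y} = \frac{1}{\left(104 - 383\right) + 51} = \frac{1}{-279 + 51} = \frac{1}{-228} = - \frac{1}{228}$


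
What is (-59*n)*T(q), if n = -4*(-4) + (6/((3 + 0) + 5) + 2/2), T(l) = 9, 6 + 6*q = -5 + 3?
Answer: -37701/4 ≈ -9425.3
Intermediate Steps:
q = -4/3 (q = -1 + (-5 + 3)/6 = -1 + (⅙)*(-2) = -1 - ⅓ = -4/3 ≈ -1.3333)
n = 71/4 (n = 16 + (6/(3 + 5) + 2*(½)) = 16 + (6/8 + 1) = 16 + (6*(⅛) + 1) = 16 + (¾ + 1) = 16 + 7/4 = 71/4 ≈ 17.750)
(-59*n)*T(q) = -59*71/4*9 = -4189/4*9 = -37701/4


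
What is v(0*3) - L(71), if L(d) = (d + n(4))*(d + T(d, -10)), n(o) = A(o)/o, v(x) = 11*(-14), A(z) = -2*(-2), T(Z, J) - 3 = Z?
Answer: -10594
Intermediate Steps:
T(Z, J) = 3 + Z
A(z) = 4
v(x) = -154
n(o) = 4/o
L(d) = (1 + d)*(3 + 2*d) (L(d) = (d + 4/4)*(d + (3 + d)) = (d + 4*(¼))*(3 + 2*d) = (d + 1)*(3 + 2*d) = (1 + d)*(3 + 2*d))
v(0*3) - L(71) = -154 - (3 + 2*71² + 5*71) = -154 - (3 + 2*5041 + 355) = -154 - (3 + 10082 + 355) = -154 - 1*10440 = -154 - 10440 = -10594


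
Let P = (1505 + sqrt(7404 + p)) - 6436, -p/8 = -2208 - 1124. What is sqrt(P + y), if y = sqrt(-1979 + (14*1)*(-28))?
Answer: sqrt(-4931 + 2*sqrt(8515) + I*sqrt(2371)) ≈ 0.3534 + 68.895*I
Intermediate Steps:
p = 26656 (p = -8*(-2208 - 1124) = -8*(-3332) = 26656)
P = -4931 + 2*sqrt(8515) (P = (1505 + sqrt(7404 + 26656)) - 6436 = (1505 + sqrt(34060)) - 6436 = (1505 + 2*sqrt(8515)) - 6436 = -4931 + 2*sqrt(8515) ≈ -4746.4)
y = I*sqrt(2371) (y = sqrt(-1979 + 14*(-28)) = sqrt(-1979 - 392) = sqrt(-2371) = I*sqrt(2371) ≈ 48.693*I)
sqrt(P + y) = sqrt((-4931 + 2*sqrt(8515)) + I*sqrt(2371)) = sqrt(-4931 + 2*sqrt(8515) + I*sqrt(2371))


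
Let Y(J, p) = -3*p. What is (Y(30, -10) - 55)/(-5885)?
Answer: 5/1177 ≈ 0.0042481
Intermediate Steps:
(Y(30, -10) - 55)/(-5885) = (-3*(-10) - 55)/(-5885) = (30 - 55)*(-1/5885) = -25*(-1/5885) = 5/1177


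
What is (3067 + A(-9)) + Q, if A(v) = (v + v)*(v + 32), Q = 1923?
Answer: 4576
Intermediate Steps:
A(v) = 2*v*(32 + v) (A(v) = (2*v)*(32 + v) = 2*v*(32 + v))
(3067 + A(-9)) + Q = (3067 + 2*(-9)*(32 - 9)) + 1923 = (3067 + 2*(-9)*23) + 1923 = (3067 - 414) + 1923 = 2653 + 1923 = 4576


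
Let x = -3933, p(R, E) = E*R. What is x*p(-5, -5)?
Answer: -98325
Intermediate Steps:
x*p(-5, -5) = -(-19665)*(-5) = -3933*25 = -98325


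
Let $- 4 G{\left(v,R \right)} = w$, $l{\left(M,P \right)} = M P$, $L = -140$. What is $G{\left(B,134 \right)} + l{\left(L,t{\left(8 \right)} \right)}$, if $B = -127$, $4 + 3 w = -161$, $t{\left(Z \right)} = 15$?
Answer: $- \frac{8345}{4} \approx -2086.3$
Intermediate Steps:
$w = -55$ ($w = - \frac{4}{3} + \frac{1}{3} \left(-161\right) = - \frac{4}{3} - \frac{161}{3} = -55$)
$G{\left(v,R \right)} = \frac{55}{4}$ ($G{\left(v,R \right)} = \left(- \frac{1}{4}\right) \left(-55\right) = \frac{55}{4}$)
$G{\left(B,134 \right)} + l{\left(L,t{\left(8 \right)} \right)} = \frac{55}{4} - 2100 = - \frac{8345}{4}$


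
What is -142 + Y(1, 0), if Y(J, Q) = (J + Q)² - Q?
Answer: -141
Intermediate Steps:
-142 + Y(1, 0) = -142 + ((1 + 0)² - 1*0) = -142 + (1² + 0) = -142 + (1 + 0) = -142 + 1 = -141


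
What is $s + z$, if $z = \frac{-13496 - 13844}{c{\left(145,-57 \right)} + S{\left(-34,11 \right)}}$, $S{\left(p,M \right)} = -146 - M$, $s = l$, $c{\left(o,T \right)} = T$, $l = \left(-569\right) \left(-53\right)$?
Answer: $\frac{3240469}{107} \approx 30285.0$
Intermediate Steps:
$l = 30157$
$s = 30157$
$z = \frac{13670}{107}$ ($z = \frac{-13496 - 13844}{-57 - 157} = - \frac{27340}{-57 - 157} = - \frac{27340}{-214} = \left(-27340\right) \left(- \frac{1}{214}\right) = \frac{13670}{107} \approx 127.76$)
$s + z = 30157 + \frac{13670}{107} = \frac{3240469}{107}$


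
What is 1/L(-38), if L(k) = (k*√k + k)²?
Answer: 1/(1444*(1 + I*√38)²) ≈ -1.6846e-5 - 5.6134e-6*I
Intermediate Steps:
L(k) = (k + k^(3/2))² (L(k) = (k^(3/2) + k)² = (k + k^(3/2))²)
1/L(-38) = 1/((-38 + (-38)^(3/2))²) = 1/((-38 - 38*I*√38)²) = (-38 - 38*I*√38)⁻²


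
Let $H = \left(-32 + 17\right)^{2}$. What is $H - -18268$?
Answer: $18493$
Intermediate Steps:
$H = 225$ ($H = \left(-15\right)^{2} = 225$)
$H - -18268 = 225 - -18268 = 225 + 18268 = 18493$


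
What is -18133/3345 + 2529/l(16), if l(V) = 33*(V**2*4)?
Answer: -201430277/37678080 ≈ -5.3461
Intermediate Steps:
l(V) = 132*V**2 (l(V) = 33*(4*V**2) = 132*V**2)
-18133/3345 + 2529/l(16) = -18133/3345 + 2529/((132*16**2)) = -18133*1/3345 + 2529/((132*256)) = -18133/3345 + 2529/33792 = -18133/3345 + 2529*(1/33792) = -18133/3345 + 843/11264 = -201430277/37678080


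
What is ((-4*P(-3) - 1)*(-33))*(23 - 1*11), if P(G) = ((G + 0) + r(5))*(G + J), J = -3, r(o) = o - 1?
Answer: -9108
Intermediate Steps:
r(o) = -1 + o
P(G) = (-3 + G)*(4 + G) (P(G) = ((G + 0) + (-1 + 5))*(G - 3) = (G + 4)*(-3 + G) = (4 + G)*(-3 + G) = (-3 + G)*(4 + G))
((-4*P(-3) - 1)*(-33))*(23 - 1*11) = ((-4*(-12 - 3 + (-3)²) - 1)*(-33))*(23 - 1*11) = ((-4*(-12 - 3 + 9) - 1)*(-33))*(23 - 11) = ((-4*(-6) - 1)*(-33))*12 = ((24 - 1)*(-33))*12 = (23*(-33))*12 = -759*12 = -9108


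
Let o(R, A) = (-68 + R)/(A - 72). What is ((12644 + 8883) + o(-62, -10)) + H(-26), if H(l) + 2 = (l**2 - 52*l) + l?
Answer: 964672/41 ≈ 23529.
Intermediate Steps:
H(l) = -2 + l**2 - 51*l (H(l) = -2 + ((l**2 - 52*l) + l) = -2 + (l**2 - 51*l) = -2 + l**2 - 51*l)
o(R, A) = (-68 + R)/(-72 + A)
((12644 + 8883) + o(-62, -10)) + H(-26) = ((12644 + 8883) + (-68 - 62)/(-72 - 10)) + (-2 + (-26)**2 - 51*(-26)) = (21527 - 130/(-82)) + (-2 + 676 + 1326) = (21527 - 1/82*(-130)) + 2000 = (21527 + 65/41) + 2000 = 882672/41 + 2000 = 964672/41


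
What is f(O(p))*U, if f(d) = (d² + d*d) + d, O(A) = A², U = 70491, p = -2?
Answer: 2537676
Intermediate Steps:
f(d) = d + 2*d² (f(d) = (d² + d²) + d = 2*d² + d = d + 2*d²)
f(O(p))*U = ((-2)²*(1 + 2*(-2)²))*70491 = (4*(1 + 2*4))*70491 = (4*(1 + 8))*70491 = (4*9)*70491 = 36*70491 = 2537676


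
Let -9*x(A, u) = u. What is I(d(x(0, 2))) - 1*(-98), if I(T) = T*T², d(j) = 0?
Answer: 98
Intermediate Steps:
x(A, u) = -u/9
I(T) = T³
I(d(x(0, 2))) - 1*(-98) = 0³ - 1*(-98) = 0 + 98 = 98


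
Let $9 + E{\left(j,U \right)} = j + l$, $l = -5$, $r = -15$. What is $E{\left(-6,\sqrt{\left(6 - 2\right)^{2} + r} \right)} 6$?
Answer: $-120$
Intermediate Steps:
$E{\left(j,U \right)} = -14 + j$ ($E{\left(j,U \right)} = -9 + \left(j - 5\right) = -9 + \left(-5 + j\right) = -14 + j$)
$E{\left(-6,\sqrt{\left(6 - 2\right)^{2} + r} \right)} 6 = \left(-14 - 6\right) 6 = \left(-20\right) 6 = -120$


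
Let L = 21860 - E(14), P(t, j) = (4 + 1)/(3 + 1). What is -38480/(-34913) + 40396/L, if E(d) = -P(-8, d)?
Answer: 9006265792/3052967285 ≈ 2.9500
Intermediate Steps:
P(t, j) = 5/4
E(d) = -5/4 (E(d) = -1*5/4 = -5/4)
L = 87445/4 (L = 21860 - 1*(-5/4) = 21860 + 5/4 = 87445/4 ≈ 21861.)
-38480/(-34913) + 40396/L = -38480/(-34913) + 40396/(87445/4) = -38480*(-1/34913) + 40396*(4/87445) = 38480/34913 + 161584/87445 = 9006265792/3052967285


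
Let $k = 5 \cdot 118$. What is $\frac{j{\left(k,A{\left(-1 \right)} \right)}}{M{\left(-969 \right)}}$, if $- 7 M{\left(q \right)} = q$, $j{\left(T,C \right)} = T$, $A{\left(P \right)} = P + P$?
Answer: $\frac{4130}{969} \approx 4.2621$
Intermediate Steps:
$A{\left(P \right)} = 2 P$
$k = 590$
$M{\left(q \right)} = - \frac{q}{7}$
$\frac{j{\left(k,A{\left(-1 \right)} \right)}}{M{\left(-969 \right)}} = \frac{590}{\left(- \frac{1}{7}\right) \left(-969\right)} = \frac{590}{\frac{969}{7}} = 590 \cdot \frac{7}{969} = \frac{4130}{969}$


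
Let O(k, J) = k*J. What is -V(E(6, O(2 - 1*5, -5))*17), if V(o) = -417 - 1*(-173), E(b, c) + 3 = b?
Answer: 244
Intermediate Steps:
O(k, J) = J*k
E(b, c) = -3 + b
V(o) = -244 (V(o) = -417 + 173 = -244)
-V(E(6, O(2 - 1*5, -5))*17) = -1*(-244) = 244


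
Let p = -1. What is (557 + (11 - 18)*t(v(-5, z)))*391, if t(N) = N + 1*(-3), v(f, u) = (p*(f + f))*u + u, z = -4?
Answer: 346426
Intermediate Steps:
v(f, u) = u - 2*f*u (v(f, u) = (-(f + f))*u + u = (-2*f)*u + u = -2*f*u + u = u - 2*f*u)
t(N) = -3 + N (t(N) = N - 3 = -3 + N)
(557 + (11 - 18)*t(v(-5, z)))*391 = (557 + (11 - 18)*(-3 - 4*(1 - 2*(-5))))*391 = (557 - 7*(-3 - 4*(1 + 10)))*391 = (557 - 7*(-3 - 4*11))*391 = (557 - 7*(-3 - 44))*391 = (557 - 7*(-47))*391 = (557 + 329)*391 = 886*391 = 346426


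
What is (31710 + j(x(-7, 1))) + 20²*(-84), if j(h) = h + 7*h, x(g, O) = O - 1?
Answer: -1890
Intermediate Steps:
x(g, O) = -1 + O
j(h) = 8*h
(31710 + j(x(-7, 1))) + 20²*(-84) = (31710 + 8*(-1 + 1)) + 20²*(-84) = (31710 + 8*0) + 400*(-84) = (31710 + 0) - 33600 = 31710 - 33600 = -1890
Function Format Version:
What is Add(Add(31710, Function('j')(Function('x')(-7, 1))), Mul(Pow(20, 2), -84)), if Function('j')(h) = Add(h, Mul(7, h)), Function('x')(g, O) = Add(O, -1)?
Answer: -1890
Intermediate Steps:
Function('x')(g, O) = Add(-1, O)
Function('j')(h) = Mul(8, h)
Add(Add(31710, Function('j')(Function('x')(-7, 1))), Mul(Pow(20, 2), -84)) = Add(Add(31710, Mul(8, Add(-1, 1))), Mul(Pow(20, 2), -84)) = Add(Add(31710, Mul(8, 0)), Mul(400, -84)) = Add(Add(31710, 0), -33600) = Add(31710, -33600) = -1890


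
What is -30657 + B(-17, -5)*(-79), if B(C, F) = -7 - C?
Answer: -31447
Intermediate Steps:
-30657 + B(-17, -5)*(-79) = -30657 + (-7 - 1*(-17))*(-79) = -30657 + (-7 + 17)*(-79) = -30657 + 10*(-79) = -30657 - 790 = -31447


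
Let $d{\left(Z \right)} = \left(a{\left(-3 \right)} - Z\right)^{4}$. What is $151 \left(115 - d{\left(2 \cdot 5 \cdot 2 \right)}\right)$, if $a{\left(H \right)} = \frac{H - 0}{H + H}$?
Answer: $- \frac{349051751}{16} \approx -2.1816 \cdot 10^{7}$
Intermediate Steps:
$a{\left(H \right)} = \frac{1}{2}$ ($a{\left(H \right)} = \frac{H + \left(-5 + 5\right)}{2 H} = \left(H + 0\right) \frac{1}{2 H} = H \frac{1}{2 H} = \frac{1}{2}$)
$d{\left(Z \right)} = \left(\frac{1}{2} - Z\right)^{4}$
$151 \left(115 - d{\left(2 \cdot 5 \cdot 2 \right)}\right) = 151 \left(115 - \frac{\left(-1 + 2 \cdot 2 \cdot 5 \cdot 2\right)^{4}}{16}\right) = 151 \left(115 - \frac{\left(-1 + 2 \cdot 10 \cdot 2\right)^{4}}{16}\right) = 151 \left(115 - \frac{\left(-1 + 2 \cdot 20\right)^{4}}{16}\right) = 151 \left(115 - \frac{\left(-1 + 40\right)^{4}}{16}\right) = 151 \left(115 - \frac{39^{4}}{16}\right) = 151 \left(115 - \frac{1}{16} \cdot 2313441\right) = 151 \left(115 - \frac{2313441}{16}\right) = 151 \left(- \frac{2311601}{16}\right) = - \frac{349051751}{16}$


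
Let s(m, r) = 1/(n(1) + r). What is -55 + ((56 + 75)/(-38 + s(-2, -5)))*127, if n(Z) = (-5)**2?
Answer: -374485/759 ≈ -493.39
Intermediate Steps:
n(Z) = 25
s(m, r) = 1/(25 + r)
-55 + ((56 + 75)/(-38 + s(-2, -5)))*127 = -55 + ((56 + 75)/(-38 + 1/(25 - 5)))*127 = -55 + (131/(-38 + 1/20))*127 = -55 + (131/(-759/20))*127 = -55 + (131*(-20/759))*127 = -55 - 2620/759*127 = -55 - 332740/759 = -374485/759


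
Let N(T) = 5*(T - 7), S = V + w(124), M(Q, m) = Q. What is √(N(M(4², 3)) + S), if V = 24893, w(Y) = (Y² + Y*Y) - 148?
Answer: √55542 ≈ 235.67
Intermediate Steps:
w(Y) = -148 + 2*Y² (w(Y) = (Y² + Y²) - 148 = 2*Y² - 148 = -148 + 2*Y²)
S = 55497 (S = 24893 + (-148 + 2*124²) = 24893 + (-148 + 2*15376) = 24893 + (-148 + 30752) = 24893 + 30604 = 55497)
N(T) = -35 + 5*T (N(T) = 5*(-7 + T) = -35 + 5*T)
√(N(M(4², 3)) + S) = √((-35 + 5*4²) + 55497) = √((-35 + 5*16) + 55497) = √((-35 + 80) + 55497) = √(45 + 55497) = √55542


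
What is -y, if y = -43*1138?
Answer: 48934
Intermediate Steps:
y = -48934
-y = -1*(-48934) = 48934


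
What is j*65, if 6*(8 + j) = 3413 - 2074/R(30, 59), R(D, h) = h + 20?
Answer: 17144465/474 ≈ 36170.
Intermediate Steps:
R(D, h) = 20 + h
j = 263761/474 (j = -8 + (3413 - 2074/(20 + 59))/6 = -8 + (3413 - 2074/79)/6 = -8 + (1/6)*(267553/79) = -8 + 267553/474 = 263761/474 ≈ 556.46)
j*65 = (263761/474)*65 = 17144465/474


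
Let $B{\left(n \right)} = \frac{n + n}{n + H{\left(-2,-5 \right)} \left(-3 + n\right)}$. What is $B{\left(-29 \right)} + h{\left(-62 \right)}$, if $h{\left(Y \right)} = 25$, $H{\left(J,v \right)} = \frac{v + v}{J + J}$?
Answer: $\frac{2783}{109} \approx 25.532$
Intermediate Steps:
$H{\left(J,v \right)} = \frac{v}{J}$ ($H{\left(J,v \right)} = \frac{2 v}{2 J} = 2 v \frac{1}{2 J} = \frac{v}{J}$)
$B{\left(n \right)} = \frac{2 n}{- \frac{15}{2} + \frac{7 n}{2}}$ ($B{\left(n \right)} = \frac{n + n}{n + - \frac{5}{-2} \left(-3 + n\right)} = \frac{2 n}{n + \left(-5\right) \left(- \frac{1}{2}\right) \left(-3 + n\right)} = \frac{2 n}{n + \frac{5 \left(-3 + n\right)}{2}} = \frac{2 n}{n + \left(- \frac{15}{2} + \frac{5 n}{2}\right)} = \frac{2 n}{- \frac{15}{2} + \frac{7 n}{2}}$)
$B{\left(-29 \right)} + h{\left(-62 \right)} = 4 \left(-29\right) \frac{1}{-15 + 7 \left(-29\right)} + 25 = 4 \left(-29\right) \frac{1}{-15 - 203} + 25 = 4 \left(-29\right) \frac{1}{-218} + 25 = 4 \left(-29\right) \left(- \frac{1}{218}\right) + 25 = \frac{58}{109} + 25 = \frac{2783}{109}$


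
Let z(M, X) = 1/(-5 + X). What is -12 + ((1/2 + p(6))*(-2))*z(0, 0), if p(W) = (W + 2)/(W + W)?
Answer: -173/15 ≈ -11.533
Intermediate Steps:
p(W) = (2 + W)/(2*W) (p(W) = (2 + W)/((2*W)) = (2 + W)*(1/(2*W)) = (2 + W)/(2*W))
-12 + ((1/2 + p(6))*(-2))*z(0, 0) = -12 + ((1/2 + (1/2)*(2 + 6)/6)*(-2))/(-5 + 0) = -12 + ((1/2 + (1/2)*(1/6)*8)*(-2))/(-5) = -12 + ((1/2 + 2/3)*(-2))*(-1/5) = -12 + ((7/6)*(-2))*(-1/5) = -12 - 7/3*(-1/5) = -12 + 7/15 = -173/15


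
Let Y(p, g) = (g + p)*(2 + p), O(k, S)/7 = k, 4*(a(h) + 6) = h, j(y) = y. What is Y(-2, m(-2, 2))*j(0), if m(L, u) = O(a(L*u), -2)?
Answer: 0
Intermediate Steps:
a(h) = -6 + h/4
O(k, S) = 7*k
m(L, u) = -42 + 7*L*u/4 (m(L, u) = 7*(-6 + (L*u)/4) = 7*(-6 + L*u/4) = -42 + 7*L*u/4)
Y(p, g) = (2 + p)*(g + p)
Y(-2, m(-2, 2))*j(0) = ((-2)² + 2*(-42 + (7/4)*(-2)*2) + 2*(-2) + (-42 + (7/4)*(-2)*2)*(-2))*0 = (4 + 2*(-42 - 7) - 4 + (-42 - 7)*(-2))*0 = (4 + 2*(-49) - 4 - 49*(-2))*0 = (4 - 98 - 4 + 98)*0 = 0*0 = 0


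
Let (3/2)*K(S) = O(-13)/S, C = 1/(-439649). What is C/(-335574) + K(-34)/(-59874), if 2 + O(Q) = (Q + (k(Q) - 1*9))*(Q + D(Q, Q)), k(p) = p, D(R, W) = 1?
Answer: 3426085465969/25028241585271218 ≈ 0.00013689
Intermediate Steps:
C = -1/439649 ≈ -2.2745e-6
O(Q) = -2 + (1 + Q)*(-9 + 2*Q) (O(Q) = -2 + (Q + (Q - 1*9))*(Q + 1) = -2 + (Q + (Q - 9))*(1 + Q) = -2 + (Q + (-9 + Q))*(1 + Q) = -2 + (-9 + 2*Q)*(1 + Q) = -2 + (1 + Q)*(-9 + 2*Q))
K(S) = 836/(3*S) (K(S) = 2*((-11 - 7*(-13) + 2*(-13)²)/S)/3 = 2*((-11 + 91 + 2*169)/S)/3 = 2*((-11 + 91 + 338)/S)/3 = 2*(418/S)/3 = 836/(3*S))
C/(-335574) + K(-34)/(-59874) = -1/439649/(-335574) + ((836/3)/(-34))/(-59874) = -1/439649*(-1/335574) + ((836/3)*(-1/34))*(-1/59874) = 1/147534773526 - 418/51*(-1/59874) = 1/147534773526 + 209/1526787 = 3426085465969/25028241585271218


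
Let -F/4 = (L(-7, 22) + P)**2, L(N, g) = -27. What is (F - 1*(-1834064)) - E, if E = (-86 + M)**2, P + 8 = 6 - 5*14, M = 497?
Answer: 1625939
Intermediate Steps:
P = -72 (P = -8 + (6 - 5*14) = -8 + (6 - 70) = -8 - 64 = -72)
F = -39204 (F = -4*(-27 - 72)**2 = -4*(-99)**2 = -4*9801 = -39204)
E = 168921 (E = (-86 + 497)**2 = 411**2 = 168921)
(F - 1*(-1834064)) - E = (-39204 - 1*(-1834064)) - 1*168921 = (-39204 + 1834064) - 168921 = 1794860 - 168921 = 1625939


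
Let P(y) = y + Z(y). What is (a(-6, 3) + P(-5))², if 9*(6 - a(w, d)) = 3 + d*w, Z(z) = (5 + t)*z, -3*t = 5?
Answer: 196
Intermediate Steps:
t = -5/3 (t = -⅓*5 = -5/3 ≈ -1.6667)
Z(z) = 10*z/3 (Z(z) = (5 - 5/3)*z = 10*z/3)
P(y) = 13*y/3 (P(y) = y + 10*y/3 = 13*y/3)
a(w, d) = 17/3 - d*w/9 (a(w, d) = 6 - (3 + d*w)/9 = 6 + (-⅓ - d*w/9) = 17/3 - d*w/9)
(a(-6, 3) + P(-5))² = ((17/3 - ⅑*3*(-6)) + (13/3)*(-5))² = ((17/3 + 2) - 65/3)² = (23/3 - 65/3)² = (-14)² = 196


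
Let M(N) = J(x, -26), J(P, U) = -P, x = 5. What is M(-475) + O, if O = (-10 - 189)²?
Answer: 39596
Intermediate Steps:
O = 39601 (O = (-199)² = 39601)
M(N) = -5 (M(N) = -1*5 = -5)
M(-475) + O = -5 + 39601 = 39596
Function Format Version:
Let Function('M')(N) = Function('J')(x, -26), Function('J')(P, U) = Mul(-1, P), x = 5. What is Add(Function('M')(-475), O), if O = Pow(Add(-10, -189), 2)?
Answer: 39596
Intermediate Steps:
O = 39601 (O = Pow(-199, 2) = 39601)
Function('M')(N) = -5 (Function('M')(N) = Mul(-1, 5) = -5)
Add(Function('M')(-475), O) = Add(-5, 39601) = 39596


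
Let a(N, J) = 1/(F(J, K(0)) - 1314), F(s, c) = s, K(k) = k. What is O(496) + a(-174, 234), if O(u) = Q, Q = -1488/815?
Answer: -321571/176040 ≈ -1.8267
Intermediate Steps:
Q = -1488/815 (Q = -1488*1/815 = -1488/815 ≈ -1.8258)
a(N, J) = 1/(-1314 + J) (a(N, J) = 1/(J - 1314) = 1/(-1314 + J))
O(u) = -1488/815
O(496) + a(-174, 234) = -1488/815 + 1/(-1314 + 234) = -1488/815 + 1/(-1080) = -1488/815 - 1/1080 = -321571/176040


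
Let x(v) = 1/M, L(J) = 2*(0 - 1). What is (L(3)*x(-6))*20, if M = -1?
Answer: 40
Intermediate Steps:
L(J) = -2 (L(J) = 2*(-1) = -2)
x(v) = -1 (x(v) = 1/(-1) = -1)
(L(3)*x(-6))*20 = -2*(-1)*20 = 2*20 = 40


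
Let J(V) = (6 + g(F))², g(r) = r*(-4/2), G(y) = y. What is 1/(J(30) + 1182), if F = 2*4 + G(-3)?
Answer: 1/1198 ≈ 0.00083472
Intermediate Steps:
F = 5 (F = 2*4 - 3 = 8 - 3 = 5)
g(r) = -2*r (g(r) = r*(-4*½) = r*(-2) = -2*r)
J(V) = 16 (J(V) = (6 - 2*5)² = (6 - 10)² = (-4)² = 16)
1/(J(30) + 1182) = 1/(16 + 1182) = 1/1198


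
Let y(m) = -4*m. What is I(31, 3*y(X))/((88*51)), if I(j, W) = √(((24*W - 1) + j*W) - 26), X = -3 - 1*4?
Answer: √4593/4488 ≈ 0.015101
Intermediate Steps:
X = -7 (X = -3 - 4 = -7)
I(j, W) = √(-27 + 24*W + W*j) (I(j, W) = √(((-1 + 24*W) + W*j) - 26) = √((-1 + 24*W + W*j) - 26) = √(-27 + 24*W + W*j))
I(31, 3*y(X))/((88*51)) = √(-27 + 24*(3*(-4*(-7))) + (3*(-4*(-7)))*31)/((88*51)) = √(-27 + 24*(3*28) + (3*28)*31)/4488 = √(-27 + 24*84 + 84*31)*(1/4488) = √(-27 + 2016 + 2604)*(1/4488) = √4593*(1/4488) = √4593/4488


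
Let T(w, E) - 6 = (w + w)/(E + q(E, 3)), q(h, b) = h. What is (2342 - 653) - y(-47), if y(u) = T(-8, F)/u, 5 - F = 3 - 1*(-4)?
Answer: 79393/47 ≈ 1689.2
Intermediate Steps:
F = -2 (F = 5 - (3 - 1*(-4)) = 5 - (3 + 4) = 5 - 1*7 = 5 - 7 = -2)
T(w, E) = 6 + w/E (T(w, E) = 6 + (w + w)/(E + E) = 6 + (2*w)/((2*E)) = 6 + (2*w)*(1/(2*E)) = 6 + w/E)
y(u) = 10/u (y(u) = (6 - 8/(-2))/u = (6 - 8*(-½))/u = (6 + 4)/u = 10/u)
(2342 - 653) - y(-47) = (2342 - 653) - 10/(-47) = 1689 - 10*(-1)/47 = 1689 - 1*(-10/47) = 1689 + 10/47 = 79393/47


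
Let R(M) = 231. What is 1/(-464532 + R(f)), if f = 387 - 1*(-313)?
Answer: -1/464301 ≈ -2.1538e-6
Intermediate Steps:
f = 700 (f = 387 + 313 = 700)
1/(-464532 + R(f)) = 1/(-464532 + 231) = 1/(-464301) = -1/464301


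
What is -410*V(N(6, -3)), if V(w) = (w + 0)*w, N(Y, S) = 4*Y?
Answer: -236160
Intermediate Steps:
V(w) = w**2 (V(w) = w*w = w**2)
-410*V(N(6, -3)) = -410*(4*6)**2 = -410*24**2 = -410*576 = -236160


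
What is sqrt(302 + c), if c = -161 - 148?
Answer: I*sqrt(7) ≈ 2.6458*I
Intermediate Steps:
c = -309
sqrt(302 + c) = sqrt(302 - 309) = sqrt(-7) = I*sqrt(7)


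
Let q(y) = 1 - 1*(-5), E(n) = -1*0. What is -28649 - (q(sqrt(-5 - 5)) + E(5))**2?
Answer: -28685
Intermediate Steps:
E(n) = 0
q(y) = 6 (q(y) = 1 + 5 = 6)
-28649 - (q(sqrt(-5 - 5)) + E(5))**2 = -28649 - (6 + 0)**2 = -28649 - 1*6**2 = -28649 - 1*36 = -28649 - 36 = -28685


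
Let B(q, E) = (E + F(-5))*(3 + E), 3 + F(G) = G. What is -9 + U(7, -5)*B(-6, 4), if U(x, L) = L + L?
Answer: 271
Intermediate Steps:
F(G) = -3 + G
U(x, L) = 2*L
B(q, E) = (-8 + E)*(3 + E) (B(q, E) = (E + (-3 - 5))*(3 + E) = (E - 8)*(3 + E) = (-8 + E)*(3 + E))
-9 + U(7, -5)*B(-6, 4) = -9 + (2*(-5))*(-24 + 4**2 - 5*4) = -9 - 10*(-24 + 16 - 20) = -9 - 10*(-28) = -9 + 280 = 271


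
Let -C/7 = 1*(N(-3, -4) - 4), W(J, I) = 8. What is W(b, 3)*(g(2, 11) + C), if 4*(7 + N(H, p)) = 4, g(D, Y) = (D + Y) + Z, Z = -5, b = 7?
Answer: 624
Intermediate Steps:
g(D, Y) = -5 + D + Y (g(D, Y) = (D + Y) - 5 = -5 + D + Y)
N(H, p) = -6 (N(H, p) = -7 + (¼)*4 = -7 + 1 = -6)
C = 70 (C = -7*(-6 - 4) = -7*(-10) = 70)
W(b, 3)*(g(2, 11) + C) = 8*((-5 + 2 + 11) + 70) = 8*(8 + 70) = 8*78 = 624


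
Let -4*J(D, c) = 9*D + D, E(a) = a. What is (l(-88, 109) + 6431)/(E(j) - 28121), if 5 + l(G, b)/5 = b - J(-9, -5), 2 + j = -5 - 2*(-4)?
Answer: -13677/56240 ≈ -0.24319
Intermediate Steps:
j = 1 (j = -2 + (-5 - 2*(-4)) = -2 + (-5 + 8) = -2 + 3 = 1)
J(D, c) = -5*D/2 (J(D, c) = -(9*D + D)/4 = -5*D/2)
l(G, b) = -275/2 + 5*b (l(G, b) = -25 + 5*(b - (-5)*(-9)/2) = -25 + 5*(b - 1*45/2) = -25 + 5*(b - 45/2) = -25 + 5*(-45/2 + b) = -25 + (-225/2 + 5*b) = -275/2 + 5*b)
(l(-88, 109) + 6431)/(E(j) - 28121) = ((-275/2 + 5*109) + 6431)/(1 - 28121) = ((-275/2 + 545) + 6431)/(-28120) = (815/2 + 6431)*(-1/28120) = (13677/2)*(-1/28120) = -13677/56240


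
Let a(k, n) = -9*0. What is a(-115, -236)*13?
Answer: 0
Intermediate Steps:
a(k, n) = 0
a(-115, -236)*13 = 0*13 = 0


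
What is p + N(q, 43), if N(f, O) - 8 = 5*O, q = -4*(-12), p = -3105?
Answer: -2882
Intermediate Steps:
q = 48
N(f, O) = 8 + 5*O
p + N(q, 43) = -3105 + (8 + 5*43) = -3105 + (8 + 215) = -3105 + 223 = -2882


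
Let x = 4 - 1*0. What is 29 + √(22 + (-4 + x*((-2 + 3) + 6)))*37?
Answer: 29 + 37*√46 ≈ 279.95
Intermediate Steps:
x = 4 (x = 4 + 0 = 4)
29 + √(22 + (-4 + x*((-2 + 3) + 6)))*37 = 29 + √(22 + (-4 + 4*((-2 + 3) + 6)))*37 = 29 + √(22 + (-4 + 4*(1 + 6)))*37 = 29 + √(22 + (-4 + 4*7))*37 = 29 + √(22 + (-4 + 28))*37 = 29 + √(22 + 24)*37 = 29 + √46*37 = 29 + 37*√46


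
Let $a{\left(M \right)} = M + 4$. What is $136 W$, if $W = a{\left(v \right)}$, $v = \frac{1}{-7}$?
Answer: $\frac{3672}{7} \approx 524.57$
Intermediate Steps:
$v = - \frac{1}{7} \approx -0.14286$
$a{\left(M \right)} = 4 + M$
$W = \frac{27}{7}$ ($W = 4 - \frac{1}{7} = \frac{27}{7} \approx 3.8571$)
$136 W = 136 \cdot \frac{27}{7} = \frac{3672}{7}$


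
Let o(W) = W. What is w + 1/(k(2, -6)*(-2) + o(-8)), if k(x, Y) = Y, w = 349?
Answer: 1397/4 ≈ 349.25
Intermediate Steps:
w + 1/(k(2, -6)*(-2) + o(-8)) = 349 + 1/(-6*(-2) - 8) = 349 + 1/(12 - 8) = 349 + 1/4 = 349 + ¼ = 1397/4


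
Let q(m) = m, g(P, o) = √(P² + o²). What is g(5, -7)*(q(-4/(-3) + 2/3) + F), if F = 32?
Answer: 34*√74 ≈ 292.48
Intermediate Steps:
g(5, -7)*(q(-4/(-3) + 2/3) + F) = √(5² + (-7)²)*((-4/(-3) + 2/3) + 32) = √(25 + 49)*((-4*(-⅓) + 2*(⅓)) + 32) = √74*((4/3 + ⅔) + 32) = √74*(2 + 32) = √74*34 = 34*√74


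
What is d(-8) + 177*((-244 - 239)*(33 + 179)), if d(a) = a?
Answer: -18124100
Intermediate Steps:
d(-8) + 177*((-244 - 239)*(33 + 179)) = -8 + 177*((-244 - 239)*(33 + 179)) = -8 + 177*(-483*212) = -8 + 177*(-102396) = -8 - 18124092 = -18124100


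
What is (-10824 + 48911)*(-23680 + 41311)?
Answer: 671511897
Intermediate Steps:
(-10824 + 48911)*(-23680 + 41311) = 38087*17631 = 671511897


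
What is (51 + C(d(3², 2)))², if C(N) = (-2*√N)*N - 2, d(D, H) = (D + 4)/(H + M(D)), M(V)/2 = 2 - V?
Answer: 1035035/432 + 637*I*√39/18 ≈ 2395.9 + 221.0*I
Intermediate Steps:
M(V) = 4 - 2*V (M(V) = 2*(2 - V) = 4 - 2*V)
d(D, H) = (4 + D)/(4 + H - 2*D) (d(D, H) = (D + 4)/(H + (4 - 2*D)) = (4 + D)/(4 + H - 2*D))
C(N) = -2 - 2*N^(3/2) (C(N) = -2*N^(3/2) - 2 = -2 - 2*N^(3/2))
(51 + C(d(3², 2)))² = (51 + (-2 - 2*(4 + 3²)^(3/2)*(-I/(-6 + 18)^(3/2))))² = (51 + (-2 - 2*(4 + 9)^(3/2)*(-I*√3/72)))² = (51 + (-2 - 2*13*√13*(-I*√3/72)))² = (51 + (-2 - 2*(-13*I*√39/72)))² = (51 + (-2 - (-13)*I*√39/36))² = (51 + (-2 + 13*I*√39/36))² = (49 + 13*I*√39/36)²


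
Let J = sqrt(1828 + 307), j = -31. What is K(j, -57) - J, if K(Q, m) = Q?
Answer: -31 - sqrt(2135) ≈ -77.206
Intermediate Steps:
J = sqrt(2135) ≈ 46.206
K(j, -57) - J = -31 - sqrt(2135)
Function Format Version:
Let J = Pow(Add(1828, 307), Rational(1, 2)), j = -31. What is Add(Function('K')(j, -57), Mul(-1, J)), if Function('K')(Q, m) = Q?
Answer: Add(-31, Mul(-1, Pow(2135, Rational(1, 2)))) ≈ -77.206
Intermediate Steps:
J = Pow(2135, Rational(1, 2)) ≈ 46.206
Add(Function('K')(j, -57), Mul(-1, J)) = Add(-31, Mul(-1, Pow(2135, Rational(1, 2))))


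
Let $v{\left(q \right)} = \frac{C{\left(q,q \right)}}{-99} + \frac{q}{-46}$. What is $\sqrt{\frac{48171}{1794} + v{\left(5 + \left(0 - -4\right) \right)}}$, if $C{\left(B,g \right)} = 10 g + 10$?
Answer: $\frac{\sqrt{2496778570}}{9867} \approx 5.0641$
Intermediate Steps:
$C{\left(B,g \right)} = 10 + 10 g$
$v{\left(q \right)} = - \frac{10}{99} - \frac{559 q}{4554}$ ($v{\left(q \right)} = \frac{10 + 10 q}{-99} + \frac{q}{-46} = \left(10 + 10 q\right) \left(- \frac{1}{99}\right) + q \left(- \frac{1}{46}\right) = \left(- \frac{10}{99} - \frac{10 q}{99}\right) - \frac{q}{46} = - \frac{10}{99} - \frac{559 q}{4554}$)
$\sqrt{\frac{48171}{1794} + v{\left(5 + \left(0 - -4\right) \right)}} = \sqrt{\frac{48171}{1794} - \left(\frac{10}{99} + \frac{559 \left(5 + \left(0 - -4\right)\right)}{4554}\right)} = \sqrt{48171 \cdot \frac{1}{1794} - \left(\frac{10}{99} + \frac{559 \left(5 + \left(0 + 4\right)\right)}{4554}\right)} = \sqrt{\frac{16057}{598} - \left(\frac{10}{99} + \frac{559 \left(5 + 4\right)}{4554}\right)} = \sqrt{\frac{16057}{598} - \frac{5491}{4554}} = \sqrt{\frac{759130}{29601}} = \frac{\sqrt{2496778570}}{9867}$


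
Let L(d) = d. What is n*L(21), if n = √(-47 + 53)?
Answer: 21*√6 ≈ 51.439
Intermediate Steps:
n = √6 ≈ 2.4495
n*L(21) = √6*21 = 21*√6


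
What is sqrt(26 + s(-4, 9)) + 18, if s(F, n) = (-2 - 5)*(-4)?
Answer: 18 + 3*sqrt(6) ≈ 25.348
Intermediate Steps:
s(F, n) = 28 (s(F, n) = -7*(-4) = 28)
sqrt(26 + s(-4, 9)) + 18 = sqrt(26 + 28) + 18 = sqrt(54) + 18 = 3*sqrt(6) + 18 = 18 + 3*sqrt(6)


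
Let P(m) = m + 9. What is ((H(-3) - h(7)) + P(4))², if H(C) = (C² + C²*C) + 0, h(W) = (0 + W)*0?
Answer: 25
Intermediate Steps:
P(m) = 9 + m
h(W) = 0 (h(W) = W*0 = 0)
H(C) = C² + C³ (H(C) = (C² + C³) + 0 = C² + C³)
((H(-3) - h(7)) + P(4))² = (((-3)²*(1 - 3) - 1*0) + (9 + 4))² = ((9*(-2) + 0) + 13)² = ((-18 + 0) + 13)² = (-18 + 13)² = (-5)² = 25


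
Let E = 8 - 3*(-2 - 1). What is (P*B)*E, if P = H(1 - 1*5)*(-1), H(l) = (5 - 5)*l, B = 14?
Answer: 0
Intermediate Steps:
H(l) = 0 (H(l) = 0*l = 0)
E = 17 (E = 8 - 3*(-3) = 8 + 9 = 17)
P = 0 (P = 0*(-1) = 0)
(P*B)*E = (0*14)*17 = 0*17 = 0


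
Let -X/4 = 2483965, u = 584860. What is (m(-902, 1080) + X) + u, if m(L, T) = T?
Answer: -9349920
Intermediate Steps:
X = -9935860 (X = -4*2483965 = -9935860)
(m(-902, 1080) + X) + u = (1080 - 9935860) + 584860 = -9934780 + 584860 = -9349920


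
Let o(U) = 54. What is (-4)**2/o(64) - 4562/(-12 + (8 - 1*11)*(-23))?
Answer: -40906/513 ≈ -79.739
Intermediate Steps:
(-4)**2/o(64) - 4562/(-12 + (8 - 1*11)*(-23)) = (-4)**2/54 - 4562/(-12 + (8 - 1*11)*(-23)) = 16*(1/54) - 4562/(-12 + (8 - 11)*(-23)) = 8/27 - 4562/(-12 - 3*(-23)) = 8/27 - 4562/(-12 + 69) = 8/27 - 4562/57 = -40906/513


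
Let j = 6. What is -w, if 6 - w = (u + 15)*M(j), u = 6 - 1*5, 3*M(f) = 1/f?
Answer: -46/9 ≈ -5.1111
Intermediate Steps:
M(f) = 1/(3*f)
u = 1 (u = 6 - 5 = 1)
w = 46/9 (w = 6 - (1 + 15)*(1/3)/6 = 6 - 16*(1/3)*(1/6) = 6 - 16/18 = 6 - 1*8/9 = 6 - 8/9 = 46/9 ≈ 5.1111)
-w = -1*46/9 = -46/9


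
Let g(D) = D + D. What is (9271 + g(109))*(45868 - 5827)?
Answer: 379949049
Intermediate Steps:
g(D) = 2*D
(9271 + g(109))*(45868 - 5827) = (9271 + 2*109)*(45868 - 5827) = (9271 + 218)*40041 = 9489*40041 = 379949049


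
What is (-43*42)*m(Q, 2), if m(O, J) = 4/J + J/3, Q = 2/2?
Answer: -4816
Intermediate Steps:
Q = 1 (Q = 2*(1/2) = 1)
m(O, J) = 4/J + J/3 (m(O, J) = 4/J + J*(1/3) = 4/J + J/3)
(-43*42)*m(Q, 2) = (-43*42)*(4/2 + (1/3)*2) = -1806*(4*(1/2) + 2/3) = -1806*(2 + 2/3) = -1806*8/3 = -4816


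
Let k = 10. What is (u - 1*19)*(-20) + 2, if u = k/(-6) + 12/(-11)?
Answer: 14426/33 ≈ 437.15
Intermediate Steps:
u = -91/33 (u = 10/(-6) + 12/(-11) = 10*(-⅙) + 12*(-1/11) = -5/3 - 12/11 = -91/33 ≈ -2.7576)
(u - 1*19)*(-20) + 2 = (-91/33 - 1*19)*(-20) + 2 = (-91/33 - 19)*(-20) + 2 = -718/33*(-20) + 2 = 14360/33 + 2 = 14426/33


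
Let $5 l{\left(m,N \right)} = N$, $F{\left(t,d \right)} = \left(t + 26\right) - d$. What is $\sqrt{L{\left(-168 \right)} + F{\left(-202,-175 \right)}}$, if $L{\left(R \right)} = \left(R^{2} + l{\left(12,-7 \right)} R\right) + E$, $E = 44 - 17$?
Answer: $\frac{\sqrt{712130}}{5} \approx 168.78$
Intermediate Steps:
$F{\left(t,d \right)} = 26 + t - d$ ($F{\left(t,d \right)} = \left(26 + t\right) - d = 26 + t - d$)
$l{\left(m,N \right)} = \frac{N}{5}$
$E = 27$
$L{\left(R \right)} = 27 + R^{2} - \frac{7 R}{5}$ ($L{\left(R \right)} = \left(R^{2} + \frac{1}{5} \left(-7\right) R\right) + 27 = \left(R^{2} - \frac{7 R}{5}\right) + 27 = 27 + R^{2} - \frac{7 R}{5}$)
$\sqrt{L{\left(-168 \right)} + F{\left(-202,-175 \right)}} = \sqrt{\left(27 + \left(-168\right)^{2} - - \frac{1176}{5}\right) - 1} = \sqrt{\left(27 + 28224 + \frac{1176}{5}\right) + \left(26 - 202 + 175\right)} = \sqrt{\frac{142431}{5} - 1} = \sqrt{\frac{142426}{5}} = \frac{\sqrt{712130}}{5}$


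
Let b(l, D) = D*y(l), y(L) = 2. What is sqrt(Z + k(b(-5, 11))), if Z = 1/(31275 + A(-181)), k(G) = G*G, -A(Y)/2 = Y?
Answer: sqrt(484435519833)/31637 ≈ 22.000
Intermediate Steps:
A(Y) = -2*Y
b(l, D) = 2*D (b(l, D) = D*2 = 2*D)
k(G) = G**2
Z = 1/31637 (Z = 1/(31275 - 2*(-181)) = 1/(31275 + 362) = 1/31637 ≈ 3.1609e-5)
sqrt(Z + k(b(-5, 11))) = sqrt(1/31637 + (2*11)**2) = sqrt(1/31637 + 22**2) = sqrt(1/31637 + 484) = sqrt(15312309/31637) = sqrt(484435519833)/31637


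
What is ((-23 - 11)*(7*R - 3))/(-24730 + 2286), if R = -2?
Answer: -289/11222 ≈ -0.025753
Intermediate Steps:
((-23 - 11)*(7*R - 3))/(-24730 + 2286) = ((-23 - 11)*(7*(-2) - 3))/(-24730 + 2286) = -34*(-14 - 3)/(-22444) = -34*(-17)*(-1/22444) = 578*(-1/22444) = -289/11222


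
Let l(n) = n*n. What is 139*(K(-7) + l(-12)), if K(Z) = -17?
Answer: 17653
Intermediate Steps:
l(n) = n²
139*(K(-7) + l(-12)) = 139*(-17 + (-12)²) = 139*(-17 + 144) = 139*127 = 17653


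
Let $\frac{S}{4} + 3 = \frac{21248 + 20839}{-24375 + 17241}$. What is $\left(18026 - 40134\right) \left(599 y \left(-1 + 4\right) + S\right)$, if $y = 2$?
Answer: $- \frac{93537621520}{1189} \approx -7.8669 \cdot 10^{7}$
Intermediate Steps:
$S = - \frac{42326}{1189}$ ($S = -12 + 4 \frac{21248 + 20839}{-24375 + 17241} = -12 + 4 \frac{42087}{-7134} = -12 + 4 \cdot 42087 \left(- \frac{1}{7134}\right) = -12 + 4 \left(- \frac{14029}{2378}\right) = -12 - \frac{28058}{1189} = - \frac{42326}{1189} \approx -35.598$)
$\left(18026 - 40134\right) \left(599 y \left(-1 + 4\right) + S\right) = \left(18026 - 40134\right) \left(599 \cdot 2 \left(-1 + 4\right) - \frac{42326}{1189}\right) = - 22108 \left(599 \cdot 2 \cdot 3 - \frac{42326}{1189}\right) = - 22108 \left(599 \cdot 6 - \frac{42326}{1189}\right) = - 22108 \left(3594 - \frac{42326}{1189}\right) = \left(-22108\right) \frac{4230940}{1189} = - \frac{93537621520}{1189}$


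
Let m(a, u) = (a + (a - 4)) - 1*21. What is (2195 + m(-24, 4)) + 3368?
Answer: 5490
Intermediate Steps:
m(a, u) = -25 + 2*a (m(a, u) = (a + (-4 + a)) - 21 = (-4 + 2*a) - 21 = -25 + 2*a)
(2195 + m(-24, 4)) + 3368 = (2195 + (-25 + 2*(-24))) + 3368 = (2195 + (-25 - 48)) + 3368 = (2195 - 73) + 3368 = 2122 + 3368 = 5490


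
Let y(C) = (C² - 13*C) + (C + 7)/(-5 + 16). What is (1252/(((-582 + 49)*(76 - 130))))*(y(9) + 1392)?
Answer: 9347432/158301 ≈ 59.048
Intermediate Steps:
y(C) = 7/11 + C² - 142*C/11 (y(C) = (C² - 13*C) + (7 + C)/11 = (C² - 13*C) + (7 + C)*(1/11) = (C² - 13*C) + (7/11 + C/11) = 7/11 + C² - 142*C/11)
(1252/(((-582 + 49)*(76 - 130))))*(y(9) + 1392) = (1252/(((-582 + 49)*(76 - 130))))*((7/11 + 9² - 142/11*9) + 1392) = (1252/((-533*(-54))))*((7/11 + 81 - 1278/11) + 1392) = (1252/28782)*(-380/11 + 1392) = (1252*(1/28782))*(14932/11) = (626/14391)*(14932/11) = 9347432/158301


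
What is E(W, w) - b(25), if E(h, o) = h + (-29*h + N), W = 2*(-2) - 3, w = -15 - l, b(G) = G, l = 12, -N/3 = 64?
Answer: -21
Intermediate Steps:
N = -192 (N = -3*64 = -192)
w = -27 (w = -15 - 1*12 = -15 - 12 = -27)
W = -7 (W = -4 - 3 = -7)
E(h, o) = -192 - 28*h (E(h, o) = h + (-29*h - 192) = h + (-192 - 29*h) = -192 - 28*h)
E(W, w) - b(25) = (-192 - 28*(-7)) - 1*25 = (-192 + 196) - 25 = 4 - 25 = -21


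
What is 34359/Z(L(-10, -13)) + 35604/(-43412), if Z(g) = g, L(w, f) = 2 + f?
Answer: -372996138/119383 ≈ -3124.4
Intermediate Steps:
34359/Z(L(-10, -13)) + 35604/(-43412) = 34359/(2 - 13) + 35604/(-43412) = 34359/(-11) + 35604*(-1/43412) = 34359*(-1/11) - 8901/10853 = -34359/11 - 8901/10853 = -372996138/119383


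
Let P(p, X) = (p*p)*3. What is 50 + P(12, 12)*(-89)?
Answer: -38398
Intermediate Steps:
P(p, X) = 3*p² (P(p, X) = p²*3 = 3*p²)
50 + P(12, 12)*(-89) = 50 + (3*12²)*(-89) = 50 + (3*144)*(-89) = 50 + 432*(-89) = 50 - 38448 = -38398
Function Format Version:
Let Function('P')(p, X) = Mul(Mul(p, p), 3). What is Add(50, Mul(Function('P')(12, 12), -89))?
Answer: -38398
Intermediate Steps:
Function('P')(p, X) = Mul(3, Pow(p, 2)) (Function('P')(p, X) = Mul(Pow(p, 2), 3) = Mul(3, Pow(p, 2)))
Add(50, Mul(Function('P')(12, 12), -89)) = Add(50, Mul(Mul(3, Pow(12, 2)), -89)) = Add(50, Mul(Mul(3, 144), -89)) = Add(50, Mul(432, -89)) = Add(50, -38448) = -38398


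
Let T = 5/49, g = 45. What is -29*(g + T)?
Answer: -64090/49 ≈ -1308.0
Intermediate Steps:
T = 5/49 (T = 5*(1/49) = 5/49 ≈ 0.10204)
-29*(g + T) = -29*(45 + 5/49) = -29*2210/49 = -64090/49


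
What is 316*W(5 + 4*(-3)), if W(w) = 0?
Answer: 0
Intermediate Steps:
316*W(5 + 4*(-3)) = 316*0 = 0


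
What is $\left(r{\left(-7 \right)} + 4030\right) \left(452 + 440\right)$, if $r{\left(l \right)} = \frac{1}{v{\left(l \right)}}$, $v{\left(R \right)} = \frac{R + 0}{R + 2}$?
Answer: $\frac{25167780}{7} \approx 3.5954 \cdot 10^{6}$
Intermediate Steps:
$v{\left(R \right)} = \frac{R}{2 + R}$
$r{\left(l \right)} = \frac{2 + l}{l}$ ($r{\left(l \right)} = \frac{1}{l \frac{1}{2 + l}} = \frac{2 + l}{l}$)
$\left(r{\left(-7 \right)} + 4030\right) \left(452 + 440\right) = \left(\frac{2 - 7}{-7} + 4030\right) \left(452 + 440\right) = \left(\left(- \frac{1}{7}\right) \left(-5\right) + 4030\right) 892 = \left(\frac{5}{7} + 4030\right) 892 = \frac{28215}{7} \cdot 892 = \frac{25167780}{7}$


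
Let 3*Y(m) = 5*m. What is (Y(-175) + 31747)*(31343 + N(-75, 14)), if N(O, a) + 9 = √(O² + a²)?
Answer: 2956864244/3 + 94366*√5821/3 ≈ 9.8802e+8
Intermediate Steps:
Y(m) = 5*m/3 (Y(m) = (5*m)/3 = 5*m/3)
N(O, a) = -9 + √(O² + a²)
(Y(-175) + 31747)*(31343 + N(-75, 14)) = ((5/3)*(-175) + 31747)*(31343 + (-9 + √((-75)² + 14²))) = (-875/3 + 31747)*(31343 + (-9 + √(5625 + 196))) = 94366*(31343 + (-9 + √5821))/3 = 94366*(31334 + √5821)/3 = 2956864244/3 + 94366*√5821/3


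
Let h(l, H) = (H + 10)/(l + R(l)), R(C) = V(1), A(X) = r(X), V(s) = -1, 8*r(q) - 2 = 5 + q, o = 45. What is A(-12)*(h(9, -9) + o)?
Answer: -1805/64 ≈ -28.203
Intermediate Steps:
r(q) = 7/8 + q/8 (r(q) = 1/4 + (5 + q)/8 = 1/4 + (5/8 + q/8) = 7/8 + q/8)
A(X) = 7/8 + X/8
R(C) = -1
h(l, H) = (10 + H)/(-1 + l) (h(l, H) = (H + 10)/(l - 1) = (10 + H)/(-1 + l))
A(-12)*(h(9, -9) + o) = (7/8 + (1/8)*(-12))*((10 - 9)/(-1 + 9) + 45) = (7/8 - 3/2)*(1/8 + 45) = -5*((1/8)*1 + 45)/8 = -5*(1/8 + 45)/8 = -5/8*361/8 = -1805/64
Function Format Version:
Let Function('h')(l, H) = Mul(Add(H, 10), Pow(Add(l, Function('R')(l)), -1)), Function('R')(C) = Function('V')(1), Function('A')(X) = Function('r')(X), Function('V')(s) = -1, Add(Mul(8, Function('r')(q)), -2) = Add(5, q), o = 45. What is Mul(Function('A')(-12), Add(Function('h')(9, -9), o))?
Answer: Rational(-1805, 64) ≈ -28.203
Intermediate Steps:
Function('r')(q) = Add(Rational(7, 8), Mul(Rational(1, 8), q)) (Function('r')(q) = Add(Rational(1, 4), Mul(Rational(1, 8), Add(5, q))) = Add(Rational(1, 4), Add(Rational(5, 8), Mul(Rational(1, 8), q))) = Add(Rational(7, 8), Mul(Rational(1, 8), q)))
Function('A')(X) = Add(Rational(7, 8), Mul(Rational(1, 8), X))
Function('R')(C) = -1
Function('h')(l, H) = Mul(Pow(Add(-1, l), -1), Add(10, H)) (Function('h')(l, H) = Mul(Add(H, 10), Pow(Add(l, -1), -1)) = Mul(Add(10, H), Pow(Add(-1, l), -1)) = Mul(Pow(Add(-1, l), -1), Add(10, H)))
Mul(Function('A')(-12), Add(Function('h')(9, -9), o)) = Mul(Add(Rational(7, 8), Mul(Rational(1, 8), -12)), Add(Mul(Pow(Add(-1, 9), -1), Add(10, -9)), 45)) = Mul(Add(Rational(7, 8), Rational(-3, 2)), Add(Mul(Pow(8, -1), 1), 45)) = Mul(Rational(-5, 8), Add(Mul(Rational(1, 8), 1), 45)) = Mul(Rational(-5, 8), Add(Rational(1, 8), 45)) = Mul(Rational(-5, 8), Rational(361, 8)) = Rational(-1805, 64)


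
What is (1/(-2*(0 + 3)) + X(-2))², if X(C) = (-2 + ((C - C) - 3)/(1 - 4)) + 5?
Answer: 529/36 ≈ 14.694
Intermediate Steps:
X(C) = 4 (X(C) = (-2 + (0 - 3)/(-3)) + 5 = (-2 - 3*(-⅓)) + 5 = (-2 + 1) + 5 = -1 + 5 = 4)
(1/(-2*(0 + 3)) + X(-2))² = (1/(-2*(0 + 3)) + 4)² = (1/(-2*3) + 4)² = (1/(-6) + 4)² = (-⅙ + 4)² = (23/6)² = 529/36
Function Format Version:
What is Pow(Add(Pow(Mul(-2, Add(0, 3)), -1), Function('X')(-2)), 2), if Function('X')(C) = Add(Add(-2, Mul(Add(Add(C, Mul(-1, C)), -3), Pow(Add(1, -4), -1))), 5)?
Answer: Rational(529, 36) ≈ 14.694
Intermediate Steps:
Function('X')(C) = 4 (Function('X')(C) = Add(Add(-2, Mul(Add(0, -3), Pow(-3, -1))), 5) = Add(Add(-2, Mul(-3, Rational(-1, 3))), 5) = Add(Add(-2, 1), 5) = Add(-1, 5) = 4)
Pow(Add(Pow(Mul(-2, Add(0, 3)), -1), Function('X')(-2)), 2) = Pow(Add(Pow(Mul(-2, Add(0, 3)), -1), 4), 2) = Pow(Add(Pow(Mul(-2, 3), -1), 4), 2) = Pow(Add(Pow(-6, -1), 4), 2) = Pow(Add(Rational(-1, 6), 4), 2) = Pow(Rational(23, 6), 2) = Rational(529, 36)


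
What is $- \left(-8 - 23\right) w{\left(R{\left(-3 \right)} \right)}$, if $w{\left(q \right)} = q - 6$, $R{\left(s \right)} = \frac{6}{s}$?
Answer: $-248$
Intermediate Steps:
$w{\left(q \right)} = -6 + q$ ($w{\left(q \right)} = q - 6 = -6 + q$)
$- \left(-8 - 23\right) w{\left(R{\left(-3 \right)} \right)} = - \left(-8 - 23\right) \left(-6 + \frac{6}{-3}\right) = - \left(-31\right) \left(-6 + 6 \left(- \frac{1}{3}\right)\right) = - \left(-31\right) \left(-6 - 2\right) = - \left(-31\right) \left(-8\right) = \left(-1\right) 248 = -248$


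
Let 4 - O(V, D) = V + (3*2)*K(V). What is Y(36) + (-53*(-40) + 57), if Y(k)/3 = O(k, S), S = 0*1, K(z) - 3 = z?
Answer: 1379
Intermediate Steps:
K(z) = 3 + z
S = 0
O(V, D) = -14 - 7*V (O(V, D) = 4 - (V + (3*2)*(3 + V)) = 4 - (V + 6*(3 + V)) = 4 - (V + (18 + 6*V)) = 4 - (18 + 7*V) = 4 + (-18 - 7*V) = -14 - 7*V)
Y(k) = -42 - 21*k (Y(k) = 3*(-14 - 7*k) = -42 - 21*k)
Y(36) + (-53*(-40) + 57) = (-42 - 21*36) + (-53*(-40) + 57) = (-42 - 756) + (2120 + 57) = -798 + 2177 = 1379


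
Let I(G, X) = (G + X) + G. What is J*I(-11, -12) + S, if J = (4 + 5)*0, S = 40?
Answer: 40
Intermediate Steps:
I(G, X) = X + 2*G
J = 0 (J = 9*0 = 0)
J*I(-11, -12) + S = 0*(-12 + 2*(-11)) + 40 = 0*(-12 - 22) + 40 = 0*(-34) + 40 = 0 + 40 = 40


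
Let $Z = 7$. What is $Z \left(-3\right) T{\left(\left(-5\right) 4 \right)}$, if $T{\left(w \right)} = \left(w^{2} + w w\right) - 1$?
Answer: $-16779$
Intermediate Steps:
$T{\left(w \right)} = -1 + 2 w^{2}$ ($T{\left(w \right)} = \left(w^{2} + w^{2}\right) - 1 = 2 w^{2} - 1 = -1 + 2 w^{2}$)
$Z \left(-3\right) T{\left(\left(-5\right) 4 \right)} = 7 \left(-3\right) \left(-1 + 2 \left(\left(-5\right) 4\right)^{2}\right) = - 21 \left(-1 + 2 \left(-20\right)^{2}\right) = - 21 \left(-1 + 2 \cdot 400\right) = - 21 \left(-1 + 800\right) = \left(-21\right) 799 = -16779$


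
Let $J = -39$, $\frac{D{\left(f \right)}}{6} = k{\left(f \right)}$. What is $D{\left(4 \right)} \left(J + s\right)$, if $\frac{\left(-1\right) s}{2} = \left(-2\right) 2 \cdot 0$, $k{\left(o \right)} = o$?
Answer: $-936$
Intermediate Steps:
$D{\left(f \right)} = 6 f$
$s = 0$ ($s = - 2 \left(-2\right) 2 \cdot 0 = - 2 \left(\left(-4\right) 0\right) = \left(-2\right) 0 = 0$)
$D{\left(4 \right)} \left(J + s\right) = 6 \cdot 4 \left(-39 + 0\right) = 24 \left(-39\right) = -936$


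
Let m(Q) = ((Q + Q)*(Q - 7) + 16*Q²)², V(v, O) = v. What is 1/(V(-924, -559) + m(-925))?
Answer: 1/237597561639076 ≈ 4.2088e-15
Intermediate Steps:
m(Q) = (16*Q² + 2*Q*(-7 + Q))² (m(Q) = ((2*Q)*(-7 + Q) + 16*Q²)² = (2*Q*(-7 + Q) + 16*Q²)² = (16*Q² + 2*Q*(-7 + Q))²)
1/(V(-924, -559) + m(-925)) = 1/(-924 + 4*(-925)²*(-7 + 9*(-925))²) = 1/(-924 + 4*855625*(-7 - 8325)²) = 1/(-924 + 4*855625*(-8332)²) = 1/(-924 + 4*855625*69422224) = 1/(-924 + 237597561640000) = 1/237597561639076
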